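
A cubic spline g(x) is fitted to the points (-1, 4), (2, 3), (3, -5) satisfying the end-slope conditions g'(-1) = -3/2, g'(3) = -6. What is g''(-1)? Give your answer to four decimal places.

5.7917

Write M_i for g''(x_i). With h_i = 3, 1 and divided differences Δ_i = -1/3, -8, the continuity of g' gives the tridiagonal system
  3·M_0 + 8·M_1 + 1·M_2 = 6(Δ_1 - Δ_0) = -46
Clamped end conditions give two more equations: 2h_0·M_0 + h_0·M_1 = 6(Δ_0 - g'(-1)) = 7 and h_1·M_1 + 2h_1·M_2 = 6(g'(3) - Δ_1) = 12.
Forward elimination and back-substitution give M_0 = 139/24, M_1 = -37/4, M_2 = 85/8.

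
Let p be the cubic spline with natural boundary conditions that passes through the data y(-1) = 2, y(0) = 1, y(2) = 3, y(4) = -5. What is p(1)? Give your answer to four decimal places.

Let m_i = p''(x_i). Step sizes h_i = 1, 2, 2; slopes of the chords Δ_i = (y_(i+1) - y_i)/h_i = -1, 1, -4.
  1·m_0 + 6·m_1 + 2·m_2 = 6(Δ_1 - Δ_0) = 12
  2·m_1 + 8·m_2 + 2·m_3 = 6(Δ_2 - Δ_1) = -30
Natural end conditions: m_0 = m_3 = 0.
Forward elimination and back-substitution give m_0 = 0, m_1 = 39/11, m_2 = -51/11, m_3 = 0.
On [0, 2], p(x) = 1 + 2/11·x + 39/22·x² - 15/22·x³.
With x = 1: p(1) = 25/11.

2.2727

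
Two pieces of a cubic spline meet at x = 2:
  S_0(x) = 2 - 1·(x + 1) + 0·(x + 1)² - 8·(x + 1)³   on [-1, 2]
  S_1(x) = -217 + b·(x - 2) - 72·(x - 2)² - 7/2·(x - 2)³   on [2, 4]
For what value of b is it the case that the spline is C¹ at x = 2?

S_0'(x) = -1 + 0·(x + 1) - 24·(x + 1)², so S_0'(2) = -217. On the right, S_1'(2) = b, so b = -217.

-217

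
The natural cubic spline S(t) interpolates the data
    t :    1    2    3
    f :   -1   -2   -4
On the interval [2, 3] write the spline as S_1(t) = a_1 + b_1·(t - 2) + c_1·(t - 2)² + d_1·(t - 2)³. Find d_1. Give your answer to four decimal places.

0.2500

With M_i denoting the second derivative at x_i, h_i = 1, 1, and Δ_i = (y_(i+1) − y_i)/h_i = -1, -2:
  1·M_0 + 4·M_1 + 1·M_2 = 6(Δ_1 - Δ_0) = -6
Natural end conditions: M_0 = M_2 = 0.
Solving: M_0 = 0, M_1 = -3/2, M_2 = 0.
On [2, 3], with S_1(t) = a_1 + b_1·(t - 2) + c_1·(t - 2)² + d_1·(t - 2)³: c_1 = M_1/2 = -3/4, d_1 = (M_2 - M_1)/(6h_1) = 1/4, b_1 = Δ_1 - h_1(2M_1 + M_2)/6 = -3/2.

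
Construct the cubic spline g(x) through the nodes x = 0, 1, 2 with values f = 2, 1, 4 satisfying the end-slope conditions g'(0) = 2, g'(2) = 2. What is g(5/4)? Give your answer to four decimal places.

With M_i denoting the second derivative at x_i, h_i = 1, 1, and Δ_i = (y_(i+1) − y_i)/h_i = -1, 3:
  1·M_0 + 4·M_1 + 1·M_2 = 6(Δ_1 - Δ_0) = 24
Clamped end conditions give two more equations: 2h_0·M_0 + h_0·M_1 = 6(Δ_0 - g'(0)) = -18 and h_1·M_1 + 2h_1·M_2 = 6(g'(2) - Δ_1) = -6.
Solving the tridiagonal system: M_0 = -15, M_1 = 12, M_2 = -9.
On [1, 2], g(x) = 1 + 1/2·(x - 1) + 6·(x - 1)² - 7/2·(x - 1)³.
With (x - 1) = 1/4: g(5/4) = 185/128.

1.4453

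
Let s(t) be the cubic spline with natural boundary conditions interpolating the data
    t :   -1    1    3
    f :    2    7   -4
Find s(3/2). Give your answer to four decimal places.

5.5625

Let m_i = s''(x_i). Step sizes h_i = 2, 2; slopes of the chords Δ_i = (y_(i+1) - y_i)/h_i = 5/2, -11/2.
  2·m_0 + 8·m_1 + 2·m_2 = 6(Δ_1 - Δ_0) = -48
Natural end conditions: m_0 = m_2 = 0.
Solving the tridiagonal system: m_0 = 0, m_1 = -6, m_2 = 0.
On [1, 3], s(t) = 7 - 3/2·(t - 1) - 3·(t - 1)² + 1/2·(t - 1)³.
With (t - 1) = 1/2: s(3/2) = 89/16.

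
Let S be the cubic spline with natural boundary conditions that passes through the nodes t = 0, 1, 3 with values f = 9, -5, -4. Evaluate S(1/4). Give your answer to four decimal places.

4.9336

Let M_i = S''(x_i). Step sizes h_i = 1, 2; slopes of the chords Δ_i = (y_(i+1) - y_i)/h_i = -14, 1/2.
  1·M_0 + 6·M_1 + 2·M_2 = 6(Δ_1 - Δ_0) = 87
Natural end conditions: M_0 = M_2 = 0.
Solving: M_0 = 0, M_1 = 29/2, M_2 = 0.
On [0, 1], S(t) = 9 - 197/12·t + 0·t² + 29/12·t³.
With t = 1/4: S(1/4) = 1263/256.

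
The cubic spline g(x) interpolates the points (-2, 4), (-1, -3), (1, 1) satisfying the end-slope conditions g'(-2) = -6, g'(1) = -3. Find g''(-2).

Put M_i = g'' at the i-th knot. Here h = (1, 2) and Δ = (-7, 2), so the interior equations h_(i-1)·M_(i-1) + 2(h_(i-1)+h_i)·M_i + h_i·M_(i+1) = 6(Δ_i − Δ_(i-1)) read
  1·M_0 + 6·M_1 + 2·M_2 = 6(Δ_1 - Δ_0) = 54
Clamped end conditions give two more equations: 2h_0·M_0 + h_0·M_1 = 6(Δ_0 - g'(-2)) = -6 and h_1·M_1 + 2h_1·M_2 = 6(g'(1) - Δ_1) = -30.
Hence M_0 = -11, M_1 = 16, M_2 = -31/2.

-11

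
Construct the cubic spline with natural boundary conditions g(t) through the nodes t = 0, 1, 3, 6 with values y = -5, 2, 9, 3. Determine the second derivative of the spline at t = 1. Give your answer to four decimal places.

Put M_i = g'' at the i-th knot. Here h = (1, 2, 3) and Δ = (7, 7/2, -2), so the interior equations h_(i-1)·M_(i-1) + 2(h_(i-1)+h_i)·M_i + h_i·M_(i+1) = 6(Δ_i − Δ_(i-1)) read
  1·M_0 + 6·M_1 + 2·M_2 = 6(Δ_1 - Δ_0) = -21
  2·M_1 + 10·M_2 + 3·M_3 = 6(Δ_2 - Δ_1) = -33
Natural end conditions: M_0 = M_3 = 0.
Solving the tridiagonal system: M_0 = 0, M_1 = -18/7, M_2 = -39/14, M_3 = 0.

-2.5714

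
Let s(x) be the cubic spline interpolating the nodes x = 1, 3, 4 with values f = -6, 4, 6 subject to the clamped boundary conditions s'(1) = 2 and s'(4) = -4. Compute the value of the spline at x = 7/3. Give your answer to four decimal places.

Write σ_i for s''(x_i). With h_i = 2, 1 and divided differences Δ_i = 5, 2, the continuity of s' gives the tridiagonal system
  2·σ_0 + 6·σ_1 + 1·σ_2 = 6(Δ_1 - Δ_0) = -18
Clamped end conditions give two more equations: 2h_0·σ_0 + h_0·σ_1 = 6(Δ_0 - s'(1)) = 18 and h_1·σ_1 + 2h_1·σ_2 = 6(s'(4) - Δ_1) = -36.
Forward elimination and back-substitution give σ_0 = 11/2, σ_1 = -2, σ_2 = -17.
On [1, 3], s(x) = -6 + 2·(x - 1) + 11/4·(x - 1)² - 5/8·(x - 1)³.
With (x - 1) = 4/3: s(7/3) = 2/27.

0.0741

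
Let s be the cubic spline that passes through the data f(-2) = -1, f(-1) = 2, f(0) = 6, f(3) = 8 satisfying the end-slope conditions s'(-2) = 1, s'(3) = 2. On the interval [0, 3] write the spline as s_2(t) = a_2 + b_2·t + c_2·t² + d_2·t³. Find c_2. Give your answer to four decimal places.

Write M_i for s''(x_i). With h_i = 1, 1, 3 and divided differences Δ_i = 3, 4, 2/3, the continuity of s' gives the tridiagonal system
  1·M_0 + 4·M_1 + 1·M_2 = 6(Δ_1 - Δ_0) = 6
  1·M_1 + 8·M_2 + 3·M_3 = 6(Δ_2 - Δ_1) = -20
Clamped end conditions give two more equations: 2h_0·M_0 + h_0·M_1 = 6(Δ_0 - s'(-2)) = 12 and h_2·M_2 + 2h_2·M_3 = 6(s'(3) - Δ_2) = 8.
Solving the tridiagonal system: M_0 = 158/29, M_1 = 32/29, M_2 = -112/29, M_3 = 284/87.
On [0, 3], with s_2(t) = a_2 + b_2·t + c_2·t² + d_2·t³: c_2 = M_2/2 = -56/29, d_2 = (M_3 - M_2)/(6h_2) = 310/783, b_2 = Δ_2 - h_2(2M_2 + M_3)/6 = 84/29.

-1.9310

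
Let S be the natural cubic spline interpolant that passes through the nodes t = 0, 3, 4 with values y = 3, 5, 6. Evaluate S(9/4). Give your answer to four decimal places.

Put M_i = S'' at the i-th knot. Here h = (3, 1) and Δ = (2/3, 1), so the interior equations h_(i-1)·M_(i-1) + 2(h_(i-1)+h_i)·M_i + h_i·M_(i+1) = 6(Δ_i − Δ_(i-1)) read
  3·M_0 + 8·M_1 + 1·M_2 = 6(Δ_1 - Δ_0) = 2
Natural end conditions: M_0 = M_2 = 0.
Forward elimination and back-substitution give M_0 = 0, M_1 = 1/4, M_2 = 0.
On [0, 3], S(t) = 3 + 13/24·t + 0·t² + 1/72·t³.
With t = 9/4: S(9/4) = 2241/512.

4.3770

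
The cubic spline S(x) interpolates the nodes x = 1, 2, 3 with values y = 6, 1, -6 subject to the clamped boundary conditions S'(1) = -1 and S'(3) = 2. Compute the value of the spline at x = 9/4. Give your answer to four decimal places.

Write M_i for S''(x_i). With h_i = 1, 1 and divided differences Δ_i = -5, -7, the continuity of S' gives the tridiagonal system
  1·M_0 + 4·M_1 + 1·M_2 = 6(Δ_1 - Δ_0) = -12
Clamped end conditions give two more equations: 2h_0·M_0 + h_0·M_1 = 6(Δ_0 - S'(1)) = -24 and h_1·M_1 + 2h_1·M_2 = 6(S'(3) - Δ_1) = 54.
Solving: M_0 = -15/2, M_1 = -9, M_2 = 63/2.
On [2, 3], S(x) = 1 - 37/4·(x - 2) - 9/2·(x - 2)² + 27/4·(x - 2)³.
With (x - 2) = 1/4: S(9/4) = -381/256.

-1.4883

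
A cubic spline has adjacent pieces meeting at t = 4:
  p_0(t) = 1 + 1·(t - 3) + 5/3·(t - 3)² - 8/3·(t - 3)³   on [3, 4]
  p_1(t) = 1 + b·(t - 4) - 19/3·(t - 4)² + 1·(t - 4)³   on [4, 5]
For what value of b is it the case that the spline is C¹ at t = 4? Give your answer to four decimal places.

p_0'(t) = 1 + 10/3·(t - 3) - 8·(t - 3)², so p_0'(4) = -11/3. On the right, p_1'(4) = b, so b = -11/3.

-3.6667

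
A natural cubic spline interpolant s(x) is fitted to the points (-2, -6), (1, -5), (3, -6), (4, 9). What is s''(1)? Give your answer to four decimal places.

-3.8571

With m_i denoting the second derivative at x_i, h_i = 3, 2, 1, and Δ_i = (y_(i+1) − y_i)/h_i = 1/3, -1/2, 15:
  3·m_0 + 10·m_1 + 2·m_2 = 6(Δ_1 - Δ_0) = -5
  2·m_1 + 6·m_2 + 1·m_3 = 6(Δ_2 - Δ_1) = 93
Natural end conditions: m_0 = m_3 = 0.
Forward elimination and back-substitution give m_0 = 0, m_1 = -27/7, m_2 = 235/14, m_3 = 0.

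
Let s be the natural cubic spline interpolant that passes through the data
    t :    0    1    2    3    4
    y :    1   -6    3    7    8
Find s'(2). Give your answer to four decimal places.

Write σ_i for s''(x_i). With h_i = 1, 1, 1, 1 and divided differences Δ_i = -7, 9, 4, 1, the continuity of s' gives the tridiagonal system
  1·σ_0 + 4·σ_1 + 1·σ_2 = 6(Δ_1 - Δ_0) = 96
  1·σ_1 + 4·σ_2 + 1·σ_3 = 6(Δ_2 - Δ_1) = -30
  1·σ_2 + 4·σ_3 + 1·σ_4 = 6(Δ_3 - Δ_2) = -18
Natural end conditions: σ_0 = σ_4 = 0.
Solving the tridiagonal system: σ_0 = 0, σ_1 = 771/28, σ_2 = -99/7, σ_3 = -27/28, σ_4 = 0.
On [2, 3], s'(t) = b_2 + 2c_2·(t - 2) + 3d_2·(t - 2)² with b_2 = Δ_2 - h_2(2σ_2 + σ_3)/6 = 71/8, c_2 = σ_2/2 = -99/14, d_2 = (σ_3 - σ_2)/(6h_2) = 123/56. So s'(2) = 71/8.

8.8750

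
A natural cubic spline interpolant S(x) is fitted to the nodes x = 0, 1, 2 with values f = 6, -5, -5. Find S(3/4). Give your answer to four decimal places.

-3.1523

Put σ_i = S'' at the i-th knot. Here h = (1, 1) and Δ = (-11, 0), so the interior equations h_(i-1)·σ_(i-1) + 2(h_(i-1)+h_i)·σ_i + h_i·σ_(i+1) = 6(Δ_i − Δ_(i-1)) read
  1·σ_0 + 4·σ_1 + 1·σ_2 = 6(Δ_1 - Δ_0) = 66
Natural end conditions: σ_0 = σ_2 = 0.
Forward elimination and back-substitution give σ_0 = 0, σ_1 = 33/2, σ_2 = 0.
On [0, 1], S(x) = 6 - 55/4·x + 0·x² + 11/4·x³.
With x = 3/4: S(3/4) = -807/256.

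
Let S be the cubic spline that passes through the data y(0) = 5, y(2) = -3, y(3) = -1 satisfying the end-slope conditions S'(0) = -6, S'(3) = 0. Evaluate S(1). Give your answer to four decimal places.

-0.7500

Write M_i for S''(x_i). With h_i = 2, 1 and divided differences Δ_i = -4, 2, the continuity of S' gives the tridiagonal system
  2·M_0 + 6·M_1 + 1·M_2 = 6(Δ_1 - Δ_0) = 36
Clamped end conditions give two more equations: 2h_0·M_0 + h_0·M_1 = 6(Δ_0 - S'(0)) = 12 and h_1·M_1 + 2h_1·M_2 = 6(S'(3) - Δ_1) = -12.
Solving: M_0 = -1, M_1 = 8, M_2 = -10.
On [0, 2], S(x) = 5 - 6·x - 1/2·x² + 3/4·x³.
With x = 1: S(1) = -3/4.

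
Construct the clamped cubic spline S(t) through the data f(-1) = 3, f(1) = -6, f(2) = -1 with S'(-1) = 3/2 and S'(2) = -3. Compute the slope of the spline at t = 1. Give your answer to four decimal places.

3.5000

Put σ_i = S'' at the i-th knot. Here h = (2, 1) and Δ = (-9/2, 5), so the interior equations h_(i-1)·σ_(i-1) + 2(h_(i-1)+h_i)·σ_i + h_i·σ_(i+1) = 6(Δ_i − Δ_(i-1)) read
  2·σ_0 + 6·σ_1 + 1·σ_2 = 6(Δ_1 - Δ_0) = 57
Clamped end conditions give two more equations: 2h_0·σ_0 + h_0·σ_1 = 6(Δ_0 - S'(-1)) = -36 and h_1·σ_1 + 2h_1·σ_2 = 6(S'(2) - Δ_1) = -48.
Forward elimination and back-substitution give σ_0 = -20, σ_1 = 22, σ_2 = -35.
On [1, 2], S'(t) = b_1 + 2c_1·(t - 1) + 3d_1·(t - 1)² with b_1 = Δ_1 - h_1(2σ_1 + σ_2)/6 = 7/2, c_1 = σ_1/2 = 11, d_1 = (σ_2 - σ_1)/(6h_1) = -19/2. So S'(1) = 7/2.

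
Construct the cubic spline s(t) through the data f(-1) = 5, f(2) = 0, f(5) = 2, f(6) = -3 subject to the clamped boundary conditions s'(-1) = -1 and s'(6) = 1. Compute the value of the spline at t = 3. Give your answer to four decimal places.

Let σ_i = s''(x_i). Step sizes h_i = 3, 3, 1; slopes of the chords Δ_i = (y_(i+1) - y_i)/h_i = -5/3, 2/3, -5.
  3·σ_0 + 12·σ_1 + 3·σ_2 = 6(Δ_1 - Δ_0) = 14
  3·σ_1 + 8·σ_2 + 1·σ_3 = 6(Δ_2 - Δ_1) = -34
Clamped end conditions give two more equations: 2h_0·σ_0 + h_0·σ_1 = 6(Δ_0 - s'(-1)) = -4 and h_2·σ_2 + 2h_2·σ_3 = 6(s'(6) - Δ_2) = 36.
Solving the tridiagonal system: σ_0 = -82/31, σ_1 = 368/93, σ_2 = -264/31, σ_3 = 690/31.
On [2, 5], s(t) = 0 + 30/31·(t - 2) + 184/93·(t - 2)² - 580/837·(t - 2)³.
With (t - 2) = 1: s(3) = 1886/837.

2.2533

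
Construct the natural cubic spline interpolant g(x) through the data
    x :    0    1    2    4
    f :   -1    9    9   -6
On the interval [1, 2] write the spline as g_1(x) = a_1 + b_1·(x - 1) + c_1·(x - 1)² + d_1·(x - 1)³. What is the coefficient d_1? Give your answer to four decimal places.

1.4130

With M_i denoting the second derivative at x_i, h_i = 1, 1, 2, and Δ_i = (y_(i+1) − y_i)/h_i = 10, 0, -15/2:
  1·M_0 + 4·M_1 + 1·M_2 = 6(Δ_1 - Δ_0) = -60
  1·M_1 + 6·M_2 + 2·M_3 = 6(Δ_2 - Δ_1) = -45
Natural end conditions: M_0 = M_3 = 0.
Solving the tridiagonal system: M_0 = 0, M_1 = -315/23, M_2 = -120/23, M_3 = 0.
On [1, 2], with g_1(x) = a_1 + b_1·(x - 1) + c_1·(x - 1)² + d_1·(x - 1)³: c_1 = M_1/2 = -315/46, d_1 = (M_2 - M_1)/(6h_1) = 65/46, b_1 = Δ_1 - h_1(2M_1 + M_2)/6 = 125/23.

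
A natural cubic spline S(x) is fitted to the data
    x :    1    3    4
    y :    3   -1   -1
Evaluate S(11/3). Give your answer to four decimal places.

Put m_i = S'' at the i-th knot. Here h = (2, 1) and Δ = (-2, 0), so the interior equations h_(i-1)·m_(i-1) + 2(h_(i-1)+h_i)·m_i + h_i·m_(i+1) = 6(Δ_i − Δ_(i-1)) read
  2·m_0 + 6·m_1 + 1·m_2 = 6(Δ_1 - Δ_0) = 12
Natural end conditions: m_0 = m_2 = 0.
Solving the tridiagonal system: m_0 = 0, m_1 = 2, m_2 = 0.
On [3, 4], S(x) = -1 - 2/3·(x - 3) + 1·(x - 3)² - 1/3·(x - 3)³.
With (x - 3) = 2/3: S(11/3) = -89/81.

-1.0988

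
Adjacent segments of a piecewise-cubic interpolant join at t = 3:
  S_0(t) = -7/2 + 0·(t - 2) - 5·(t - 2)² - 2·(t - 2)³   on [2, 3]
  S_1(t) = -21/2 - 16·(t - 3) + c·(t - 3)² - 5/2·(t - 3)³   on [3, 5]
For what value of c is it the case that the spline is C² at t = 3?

S_0''(t) = -10 - 12·(t - 2), so S_0''(3) = -22. On the right, S_1''(3) = 2c, so c = -11.

-11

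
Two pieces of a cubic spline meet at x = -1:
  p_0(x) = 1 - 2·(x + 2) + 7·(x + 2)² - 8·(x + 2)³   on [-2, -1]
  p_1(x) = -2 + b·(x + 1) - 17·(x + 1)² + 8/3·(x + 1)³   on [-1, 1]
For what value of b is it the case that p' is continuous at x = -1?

p_0'(x) = -2 + 14·(x + 2) - 24·(x + 2)², so p_0'(-1) = -12. On the right, p_1'(-1) = b, so b = -12.

-12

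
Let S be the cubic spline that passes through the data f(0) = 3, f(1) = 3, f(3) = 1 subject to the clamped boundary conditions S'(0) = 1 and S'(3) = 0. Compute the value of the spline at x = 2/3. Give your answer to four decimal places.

3.1975

Write M_i for S''(x_i). With h_i = 1, 2 and divided differences Δ_i = 0, -1, the continuity of S' gives the tridiagonal system
  1·M_0 + 6·M_1 + 2·M_2 = 6(Δ_1 - Δ_0) = -6
Clamped end conditions give two more equations: 2h_0·M_0 + h_0·M_1 = 6(Δ_0 - S'(0)) = -6 and h_1·M_1 + 2h_1·M_2 = 6(S'(3) - Δ_1) = 6.
Solving the tridiagonal system: M_0 = -7/3, M_1 = -4/3, M_2 = 13/6.
On [0, 1], S(x) = 3 + 1·x - 7/6·x² + 1/6·x³.
With x = 2/3: S(2/3) = 259/81.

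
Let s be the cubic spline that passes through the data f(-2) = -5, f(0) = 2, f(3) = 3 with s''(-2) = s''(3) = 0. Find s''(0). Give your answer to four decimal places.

-1.9000

Write M_i for s''(x_i). With h_i = 2, 3 and divided differences Δ_i = 7/2, 1/3, the continuity of s' gives the tridiagonal system
  2·M_0 + 10·M_1 + 3·M_2 = 6(Δ_1 - Δ_0) = -19
Natural end conditions: M_0 = M_2 = 0.
Forward elimination and back-substitution give M_0 = 0, M_1 = -19/10, M_2 = 0.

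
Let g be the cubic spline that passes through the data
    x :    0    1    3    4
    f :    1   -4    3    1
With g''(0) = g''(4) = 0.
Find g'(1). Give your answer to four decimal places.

Let m_i = g''(x_i). Step sizes h_i = 1, 2, 1; slopes of the chords Δ_i = (y_(i+1) - y_i)/h_i = -5, 7/2, -2.
  1·m_0 + 6·m_1 + 2·m_2 = 6(Δ_1 - Δ_0) = 51
  2·m_1 + 6·m_2 + 1·m_3 = 6(Δ_2 - Δ_1) = -33
Natural end conditions: m_0 = m_3 = 0.
Forward elimination and back-substitution give m_0 = 0, m_1 = 93/8, m_2 = -75/8, m_3 = 0.
On [1, 3], g'(x) = b_1 + 2c_1·(x - 1) + 3d_1·(x - 1)² with b_1 = Δ_1 - h_1(2m_1 + m_2)/6 = -9/8, c_1 = m_1/2 = 93/16, d_1 = (m_2 - m_1)/(6h_1) = -7/4. So g'(1) = -9/8.

-1.1250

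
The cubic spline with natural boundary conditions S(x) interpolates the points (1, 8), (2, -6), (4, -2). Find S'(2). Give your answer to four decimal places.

-8.6667

Write M_i for S''(x_i). With h_i = 1, 2 and divided differences Δ_i = -14, 2, the continuity of S' gives the tridiagonal system
  1·M_0 + 6·M_1 + 2·M_2 = 6(Δ_1 - Δ_0) = 96
Natural end conditions: M_0 = M_2 = 0.
Solving: M_0 = 0, M_1 = 16, M_2 = 0.
On [2, 4], S'(x) = b_1 + 2c_1·(x - 2) + 3d_1·(x - 2)² with b_1 = Δ_1 - h_1(2M_1 + M_2)/6 = -26/3, c_1 = M_1/2 = 8, d_1 = (M_2 - M_1)/(6h_1) = -4/3. So S'(2) = -26/3.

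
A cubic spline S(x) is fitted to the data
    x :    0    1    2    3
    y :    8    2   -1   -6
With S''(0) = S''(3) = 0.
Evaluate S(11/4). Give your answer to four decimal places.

With σ_i denoting the second derivative at x_i, h_i = 1, 1, 1, and Δ_i = (y_(i+1) − y_i)/h_i = -6, -3, -5:
  1·σ_0 + 4·σ_1 + 1·σ_2 = 6(Δ_1 - Δ_0) = 18
  1·σ_1 + 4·σ_2 + 1·σ_3 = 6(Δ_2 - Δ_1) = -12
Natural end conditions: σ_0 = σ_3 = 0.
Hence σ_0 = 0, σ_1 = 28/5, σ_2 = -22/5, σ_3 = 0.
On [2, 3], S(x) = -1 - 53/15·(x - 2) - 11/5·(x - 2)² + 11/15·(x - 2)³.
With (x - 2) = 3/4: S(11/4) = -293/64.

-4.5781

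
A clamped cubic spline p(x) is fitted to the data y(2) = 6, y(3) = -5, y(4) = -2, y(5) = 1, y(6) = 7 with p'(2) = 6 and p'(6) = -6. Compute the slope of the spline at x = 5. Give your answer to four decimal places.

Write σ_i for p''(x_i). With h_i = 1, 1, 1, 1 and divided differences Δ_i = -11, 3, 3, 6, the continuity of p' gives the tridiagonal system
  1·σ_0 + 4·σ_1 + 1·σ_2 = 6(Δ_1 - Δ_0) = 84
  1·σ_1 + 4·σ_2 + 1·σ_3 = 6(Δ_2 - Δ_1) = 0
  1·σ_2 + 4·σ_3 + 1·σ_4 = 6(Δ_3 - Δ_2) = 18
Clamped end conditions give two more equations: 2h_0·σ_0 + h_0·σ_1 = 6(Δ_0 - p'(2)) = -102 and h_3·σ_3 + 2h_3·σ_4 = 6(p'(6) - Δ_3) = -72.
Hence σ_0 = -2031/28, σ_1 = 603/14, σ_2 = -63/4, σ_3 = 279/14, σ_4 = -1287/28.
On [5, 6], p'(x) = b_3 + 2c_3·(x - 5) + 3d_3·(x - 5)² with b_3 = Δ_3 - h_3(2σ_3 + σ_4)/6 = 393/56, c_3 = σ_3/2 = 279/28, d_3 = (σ_4 - σ_3)/(6h_3) = -615/56. So p'(5) = 393/56.

7.0179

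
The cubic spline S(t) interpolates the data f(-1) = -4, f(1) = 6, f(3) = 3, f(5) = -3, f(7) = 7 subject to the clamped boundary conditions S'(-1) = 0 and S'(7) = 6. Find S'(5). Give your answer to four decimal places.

Put m_i = S'' at the i-th knot. Here h = (2, 2, 2, 2) and Δ = (5, -3/2, -3, 5), so the interior equations h_(i-1)·m_(i-1) + 2(h_(i-1)+h_i)·m_i + h_i·m_(i+1) = 6(Δ_i − Δ_(i-1)) read
  2·m_0 + 8·m_1 + 2·m_2 = 6(Δ_1 - Δ_0) = -39
  2·m_1 + 8·m_2 + 2·m_3 = 6(Δ_2 - Δ_1) = -9
  2·m_2 + 8·m_3 + 2·m_4 = 6(Δ_3 - Δ_2) = 48
Clamped end conditions give two more equations: 2h_0·m_0 + h_0·m_1 = 6(Δ_0 - S'(-1)) = 30 and h_3·m_3 + 2h_3·m_4 = 6(S'(7) - Δ_3) = 6.
Forward elimination and back-substitution give m_0 = 1257/112, m_1 = -417/56, m_2 = -15/16, m_3 = 375/56, m_4 = -207/112.
On [5, 7], S'(t) = b_3 + 2c_3·(t - 5) + 3d_3·(t - 5)² with b_3 = Δ_3 - h_3(2m_3 + m_4)/6 = 129/112, c_3 = m_3/2 = 375/112, d_3 = (m_4 - m_3)/(6h_3) = -319/448. So S'(5) = 129/112.

1.1518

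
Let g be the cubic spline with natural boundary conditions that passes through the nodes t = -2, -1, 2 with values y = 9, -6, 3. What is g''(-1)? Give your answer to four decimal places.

13.5000

Let σ_i = g''(x_i). Step sizes h_i = 1, 3; slopes of the chords Δ_i = (y_(i+1) - y_i)/h_i = -15, 3.
  1·σ_0 + 8·σ_1 + 3·σ_2 = 6(Δ_1 - Δ_0) = 108
Natural end conditions: σ_0 = σ_2 = 0.
Hence σ_0 = 0, σ_1 = 27/2, σ_2 = 0.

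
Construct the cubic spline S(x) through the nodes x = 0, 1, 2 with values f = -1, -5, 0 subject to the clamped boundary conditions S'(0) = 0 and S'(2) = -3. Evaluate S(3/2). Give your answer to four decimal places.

With M_i denoting the second derivative at x_i, h_i = 1, 1, and Δ_i = (y_(i+1) − y_i)/h_i = -4, 5:
  1·M_0 + 4·M_1 + 1·M_2 = 6(Δ_1 - Δ_0) = 54
Clamped end conditions give two more equations: 2h_0·M_0 + h_0·M_1 = 6(Δ_0 - S'(0)) = -24 and h_1·M_1 + 2h_1·M_2 = 6(S'(2) - Δ_1) = -48.
Solving the tridiagonal system: M_0 = -27, M_1 = 30, M_2 = -39.
On [1, 2], S(x) = -5 + 3/2·(x - 1) + 15·(x - 1)² - 23/2·(x - 1)³.
With (x - 1) = 1/2: S(3/2) = -31/16.

-1.9375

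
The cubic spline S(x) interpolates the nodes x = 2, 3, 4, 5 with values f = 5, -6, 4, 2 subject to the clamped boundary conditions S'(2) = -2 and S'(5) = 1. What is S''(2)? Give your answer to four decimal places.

-54.4000

With M_i denoting the second derivative at x_i, h_i = 1, 1, 1, and Δ_i = (y_(i+1) − y_i)/h_i = -11, 10, -2:
  1·M_0 + 4·M_1 + 1·M_2 = 6(Δ_1 - Δ_0) = 126
  1·M_1 + 4·M_2 + 1·M_3 = 6(Δ_2 - Δ_1) = -72
Clamped end conditions give two more equations: 2h_0·M_0 + h_0·M_1 = 6(Δ_0 - S'(2)) = -54 and h_2·M_2 + 2h_2·M_3 = 6(S'(5) - Δ_2) = 18.
Solving: M_0 = -272/5, M_1 = 274/5, M_2 = -194/5, M_3 = 142/5.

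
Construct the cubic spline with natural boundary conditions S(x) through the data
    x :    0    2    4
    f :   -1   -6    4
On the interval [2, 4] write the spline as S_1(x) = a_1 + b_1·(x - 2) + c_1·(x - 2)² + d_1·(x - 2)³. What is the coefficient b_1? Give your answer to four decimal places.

1.2500

Put M_i = S'' at the i-th knot. Here h = (2, 2) and Δ = (-5/2, 5), so the interior equations h_(i-1)·M_(i-1) + 2(h_(i-1)+h_i)·M_i + h_i·M_(i+1) = 6(Δ_i − Δ_(i-1)) read
  2·M_0 + 8·M_1 + 2·M_2 = 6(Δ_1 - Δ_0) = 45
Natural end conditions: M_0 = M_2 = 0.
Solving the tridiagonal system: M_0 = 0, M_1 = 45/8, M_2 = 0.
On [2, 4], with S_1(x) = a_1 + b_1·(x - 2) + c_1·(x - 2)² + d_1·(x - 2)³: c_1 = M_1/2 = 45/16, d_1 = (M_2 - M_1)/(6h_1) = -15/32, b_1 = Δ_1 - h_1(2M_1 + M_2)/6 = 5/4.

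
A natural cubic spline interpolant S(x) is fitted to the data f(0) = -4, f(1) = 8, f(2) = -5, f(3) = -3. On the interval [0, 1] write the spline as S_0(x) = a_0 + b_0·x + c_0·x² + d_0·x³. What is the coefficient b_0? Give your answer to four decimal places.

19.6667

Write M_i for S''(x_i). With h_i = 1, 1, 1 and divided differences Δ_i = 12, -13, 2, the continuity of S' gives the tridiagonal system
  1·M_0 + 4·M_1 + 1·M_2 = 6(Δ_1 - Δ_0) = -150
  1·M_1 + 4·M_2 + 1·M_3 = 6(Δ_2 - Δ_1) = 90
Natural end conditions: M_0 = M_3 = 0.
Hence M_0 = 0, M_1 = -46, M_2 = 34, M_3 = 0.
On [0, 1], with S_0(x) = a_0 + b_0·x + c_0·x² + d_0·x³: c_0 = M_0/2 = 0, d_0 = (M_1 - M_0)/(6h_0) = -23/3, b_0 = Δ_0 - h_0(2M_0 + M_1)/6 = 59/3.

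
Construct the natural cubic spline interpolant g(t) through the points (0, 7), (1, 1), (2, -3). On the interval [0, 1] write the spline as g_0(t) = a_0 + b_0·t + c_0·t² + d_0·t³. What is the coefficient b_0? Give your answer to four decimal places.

-6.5000

Put M_i = g'' at the i-th knot. Here h = (1, 1) and Δ = (-6, -4), so the interior equations h_(i-1)·M_(i-1) + 2(h_(i-1)+h_i)·M_i + h_i·M_(i+1) = 6(Δ_i − Δ_(i-1)) read
  1·M_0 + 4·M_1 + 1·M_2 = 6(Δ_1 - Δ_0) = 12
Natural end conditions: M_0 = M_2 = 0.
Solving the tridiagonal system: M_0 = 0, M_1 = 3, M_2 = 0.
On [0, 1], with g_0(t) = a_0 + b_0·t + c_0·t² + d_0·t³: c_0 = M_0/2 = 0, d_0 = (M_1 - M_0)/(6h_0) = 1/2, b_0 = Δ_0 - h_0(2M_0 + M_1)/6 = -13/2.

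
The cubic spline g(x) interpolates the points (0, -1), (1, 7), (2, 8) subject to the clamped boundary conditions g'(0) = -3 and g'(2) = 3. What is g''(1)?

Put M_i = g'' at the i-th knot. Here h = (1, 1) and Δ = (8, 1), so the interior equations h_(i-1)·M_(i-1) + 2(h_(i-1)+h_i)·M_i + h_i·M_(i+1) = 6(Δ_i − Δ_(i-1)) read
  1·M_0 + 4·M_1 + 1·M_2 = 6(Δ_1 - Δ_0) = -42
Clamped end conditions give two more equations: 2h_0·M_0 + h_0·M_1 = 6(Δ_0 - g'(0)) = 66 and h_1·M_1 + 2h_1·M_2 = 6(g'(2) - Δ_1) = 12.
Hence M_0 = 93/2, M_1 = -27, M_2 = 39/2.

-27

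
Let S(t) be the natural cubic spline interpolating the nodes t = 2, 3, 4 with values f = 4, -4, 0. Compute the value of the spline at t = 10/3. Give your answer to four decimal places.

-3.7778

Write M_i for S''(x_i). With h_i = 1, 1 and divided differences Δ_i = -8, 4, the continuity of S' gives the tridiagonal system
  1·M_0 + 4·M_1 + 1·M_2 = 6(Δ_1 - Δ_0) = 72
Natural end conditions: M_0 = M_2 = 0.
Forward elimination and back-substitution give M_0 = 0, M_1 = 18, M_2 = 0.
On [3, 4], S(t) = -4 - 2·(t - 3) + 9·(t - 3)² - 3·(t - 3)³.
With (t - 3) = 1/3: S(10/3) = -34/9.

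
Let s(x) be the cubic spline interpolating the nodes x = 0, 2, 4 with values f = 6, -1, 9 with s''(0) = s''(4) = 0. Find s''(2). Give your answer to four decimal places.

With σ_i denoting the second derivative at x_i, h_i = 2, 2, and Δ_i = (y_(i+1) − y_i)/h_i = -7/2, 5:
  2·σ_0 + 8·σ_1 + 2·σ_2 = 6(Δ_1 - Δ_0) = 51
Natural end conditions: σ_0 = σ_2 = 0.
Hence σ_0 = 0, σ_1 = 51/8, σ_2 = 0.

6.3750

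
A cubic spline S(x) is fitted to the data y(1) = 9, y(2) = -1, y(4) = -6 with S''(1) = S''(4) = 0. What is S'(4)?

Let M_i = S''(x_i). Step sizes h_i = 1, 2; slopes of the chords Δ_i = (y_(i+1) - y_i)/h_i = -10, -5/2.
  1·M_0 + 6·M_1 + 2·M_2 = 6(Δ_1 - Δ_0) = 45
Natural end conditions: M_0 = M_2 = 0.
Solving the tridiagonal system: M_0 = 0, M_1 = 15/2, M_2 = 0.
On [2, 4], S'(x) = b_1 + 2c_1·(x - 2) + 3d_1·(x - 2)² with b_1 = Δ_1 - h_1(2M_1 + M_2)/6 = -15/2, c_1 = M_1/2 = 15/4, d_1 = (M_2 - M_1)/(6h_1) = -5/8. So S'(4) = 0.

0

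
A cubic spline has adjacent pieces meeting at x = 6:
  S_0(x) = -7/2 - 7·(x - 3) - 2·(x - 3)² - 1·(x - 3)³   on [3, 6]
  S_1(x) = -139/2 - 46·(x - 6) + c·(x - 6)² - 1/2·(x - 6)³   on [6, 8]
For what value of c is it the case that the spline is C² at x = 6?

-11

S_0''(x) = -4 - 6·(x - 3), so S_0''(6) = -22. On the right, S_1''(6) = 2c, so c = -11.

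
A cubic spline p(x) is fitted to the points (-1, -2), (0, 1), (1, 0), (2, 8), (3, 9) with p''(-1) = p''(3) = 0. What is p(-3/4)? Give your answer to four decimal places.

Write σ_i for p''(x_i). With h_i = 1, 1, 1, 1 and divided differences Δ_i = 3, -1, 8, 1, the continuity of p' gives the tridiagonal system
  1·σ_0 + 4·σ_1 + 1·σ_2 = 6(Δ_1 - Δ_0) = -24
  1·σ_1 + 4·σ_2 + 1·σ_3 = 6(Δ_2 - Δ_1) = 54
  1·σ_2 + 4·σ_3 + 1·σ_4 = 6(Δ_3 - Δ_2) = -42
Natural end conditions: σ_0 = σ_4 = 0.
Forward elimination and back-substitution give σ_0 = 0, σ_1 = -309/28, σ_2 = 141/7, σ_3 = -435/28, σ_4 = 0.
On [-1, 0], p(x) = -2 + 271/56·(x + 1) + 0·(x + 1)² - 103/56·(x + 1)³.
With (x + 1) = 1/4: p(-3/4) = -2935/3584.

-0.8189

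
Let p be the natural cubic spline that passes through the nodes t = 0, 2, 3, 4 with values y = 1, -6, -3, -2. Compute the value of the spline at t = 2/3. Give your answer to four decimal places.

Write m_i for p''(x_i). With h_i = 2, 1, 1 and divided differences Δ_i = -7/2, 3, 1, the continuity of p' gives the tridiagonal system
  2·m_0 + 6·m_1 + 1·m_2 = 6(Δ_1 - Δ_0) = 39
  1·m_1 + 4·m_2 + 1·m_3 = 6(Δ_2 - Δ_1) = -12
Natural end conditions: m_0 = m_3 = 0.
Hence m_0 = 0, m_1 = 168/23, m_2 = -111/23, m_3 = 0.
On [0, 2], p(t) = 1 - 273/46·t + 0·t² + 14/23·t³.
With t = 2/3: p(2/3) = -1724/621.

-2.7762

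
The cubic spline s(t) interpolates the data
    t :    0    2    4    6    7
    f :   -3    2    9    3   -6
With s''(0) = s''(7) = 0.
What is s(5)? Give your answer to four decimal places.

Put M_i = s'' at the i-th knot. Here h = (2, 2, 2, 1) and Δ = (5/2, 7/2, -3, -9), so the interior equations h_(i-1)·M_(i-1) + 2(h_(i-1)+h_i)·M_i + h_i·M_(i+1) = 6(Δ_i − Δ_(i-1)) read
  2·M_0 + 8·M_1 + 2·M_2 = 6(Δ_1 - Δ_0) = 6
  2·M_1 + 8·M_2 + 2·M_3 = 6(Δ_2 - Δ_1) = -39
  2·M_2 + 6·M_3 + 1·M_4 = 6(Δ_3 - Δ_2) = -36
Natural end conditions: M_0 = M_4 = 0.
Solving the tridiagonal system: M_0 = 0, M_1 = 147/82, M_2 = -171/41, M_3 = -189/41, M_4 = 0.
On [4, 6], s(t) = 9 + 54/41·(t - 4) - 171/82·(t - 4)² - 3/82·(t - 4)³.
With (t - 4) = 1: s(5) = 336/41.

8.1951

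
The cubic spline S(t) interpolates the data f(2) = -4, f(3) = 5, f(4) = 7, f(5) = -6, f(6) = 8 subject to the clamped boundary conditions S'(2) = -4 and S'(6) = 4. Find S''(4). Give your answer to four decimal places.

-35.5000

Let M_i = S''(x_i). Step sizes h_i = 1, 1, 1, 1; slopes of the chords Δ_i = (y_(i+1) - y_i)/h_i = 9, 2, -13, 14.
  1·M_0 + 4·M_1 + 1·M_2 = 6(Δ_1 - Δ_0) = -42
  1·M_1 + 4·M_2 + 1·M_3 = 6(Δ_2 - Δ_1) = -90
  1·M_2 + 4·M_3 + 1·M_4 = 6(Δ_3 - Δ_2) = 162
Clamped end conditions give two more equations: 2h_0·M_0 + h_0·M_1 = 6(Δ_0 - S'(2)) = 78 and h_3·M_3 + 2h_3·M_4 = 6(S'(6) - Δ_3) = -60.
Forward elimination and back-substitution give M_0 = 91/2, M_1 = -13, M_2 = -71/2, M_3 = 65, M_4 = -125/2.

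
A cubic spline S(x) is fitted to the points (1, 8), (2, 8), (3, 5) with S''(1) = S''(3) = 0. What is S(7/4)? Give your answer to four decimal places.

With σ_i denoting the second derivative at x_i, h_i = 1, 1, and Δ_i = (y_(i+1) − y_i)/h_i = 0, -3:
  1·σ_0 + 4·σ_1 + 1·σ_2 = 6(Δ_1 - Δ_0) = -18
Natural end conditions: σ_0 = σ_2 = 0.
Forward elimination and back-substitution give σ_0 = 0, σ_1 = -9/2, σ_2 = 0.
On [1, 2], S(x) = 8 + 3/4·(x - 1) + 0·(x - 1)² - 3/4·(x - 1)³.
With (x - 1) = 3/4: S(7/4) = 2111/256.

8.2461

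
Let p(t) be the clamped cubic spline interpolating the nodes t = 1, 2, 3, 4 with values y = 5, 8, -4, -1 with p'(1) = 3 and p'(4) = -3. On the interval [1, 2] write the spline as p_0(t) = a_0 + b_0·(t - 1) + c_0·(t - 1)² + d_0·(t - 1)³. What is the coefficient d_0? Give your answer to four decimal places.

With M_i denoting the second derivative at x_i, h_i = 1, 1, 1, and Δ_i = (y_(i+1) − y_i)/h_i = 3, -12, 3:
  1·M_0 + 4·M_1 + 1·M_2 = 6(Δ_1 - Δ_0) = -90
  1·M_1 + 4·M_2 + 1·M_3 = 6(Δ_2 - Δ_1) = 90
Clamped end conditions give two more equations: 2h_0·M_0 + h_0·M_1 = 6(Δ_0 - p'(1)) = 0 and h_2·M_2 + 2h_2·M_3 = 6(p'(4) - Δ_2) = -36.
Solving: M_0 = 94/5, M_1 = -188/5, M_2 = 208/5, M_3 = -194/5.
On [1, 2], with p_0(t) = a_0 + b_0·(t - 1) + c_0·(t - 1)² + d_0·(t - 1)³: c_0 = M_0/2 = 47/5, d_0 = (M_1 - M_0)/(6h_0) = -47/5, b_0 = Δ_0 - h_0(2M_0 + M_1)/6 = 3.

-9.4000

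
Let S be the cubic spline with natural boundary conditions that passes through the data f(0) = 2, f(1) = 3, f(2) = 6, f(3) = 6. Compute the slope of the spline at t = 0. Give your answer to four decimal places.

0.2667

With M_i denoting the second derivative at x_i, h_i = 1, 1, 1, and Δ_i = (y_(i+1) − y_i)/h_i = 1, 3, 0:
  1·M_0 + 4·M_1 + 1·M_2 = 6(Δ_1 - Δ_0) = 12
  1·M_1 + 4·M_2 + 1·M_3 = 6(Δ_2 - Δ_1) = -18
Natural end conditions: M_0 = M_3 = 0.
Hence M_0 = 0, M_1 = 22/5, M_2 = -28/5, M_3 = 0.
On [0, 1], S'(t) = b_0 + 2c_0·t + 3d_0·t² with b_0 = Δ_0 - h_0(2M_0 + M_1)/6 = 4/15, c_0 = M_0/2 = 0, d_0 = (M_1 - M_0)/(6h_0) = 11/15. So S'(0) = 4/15.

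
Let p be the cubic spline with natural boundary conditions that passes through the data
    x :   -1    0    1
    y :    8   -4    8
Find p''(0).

36

Let M_i = p''(x_i). Step sizes h_i = 1, 1; slopes of the chords Δ_i = (y_(i+1) - y_i)/h_i = -12, 12.
  1·M_0 + 4·M_1 + 1·M_2 = 6(Δ_1 - Δ_0) = 144
Natural end conditions: M_0 = M_2 = 0.
Solving the tridiagonal system: M_0 = 0, M_1 = 36, M_2 = 0.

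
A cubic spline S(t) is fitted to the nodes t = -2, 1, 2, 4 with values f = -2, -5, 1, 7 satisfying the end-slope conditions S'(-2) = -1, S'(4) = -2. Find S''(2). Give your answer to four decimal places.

-1.9524

Write m_i for S''(x_i). With h_i = 3, 1, 2 and divided differences Δ_i = -1, 6, 3, the continuity of S' gives the tridiagonal system
  3·m_0 + 8·m_1 + 1·m_2 = 6(Δ_1 - Δ_0) = 42
  1·m_1 + 6·m_2 + 2·m_3 = 6(Δ_2 - Δ_1) = -18
Clamped end conditions give two more equations: 2h_0·m_0 + h_0·m_1 = 6(Δ_0 - S'(-2)) = 0 and h_2·m_2 + 2h_2·m_3 = 6(S'(4) - Δ_2) = -30.
Hence m_0 = -71/21, m_1 = 142/21, m_2 = -41/21, m_3 = -137/21.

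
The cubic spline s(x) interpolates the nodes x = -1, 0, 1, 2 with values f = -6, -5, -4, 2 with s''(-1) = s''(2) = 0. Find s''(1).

8

Write σ_i for s''(x_i). With h_i = 1, 1, 1 and divided differences Δ_i = 1, 1, 6, the continuity of s' gives the tridiagonal system
  1·σ_0 + 4·σ_1 + 1·σ_2 = 6(Δ_1 - Δ_0) = 0
  1·σ_1 + 4·σ_2 + 1·σ_3 = 6(Δ_2 - Δ_1) = 30
Natural end conditions: σ_0 = σ_3 = 0.
Hence σ_0 = 0, σ_1 = -2, σ_2 = 8, σ_3 = 0.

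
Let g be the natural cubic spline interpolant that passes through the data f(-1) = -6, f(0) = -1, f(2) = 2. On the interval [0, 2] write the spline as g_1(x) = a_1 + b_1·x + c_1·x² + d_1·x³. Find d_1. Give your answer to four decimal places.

With M_i denoting the second derivative at x_i, h_i = 1, 2, and Δ_i = (y_(i+1) − y_i)/h_i = 5, 3/2:
  1·M_0 + 6·M_1 + 2·M_2 = 6(Δ_1 - Δ_0) = -21
Natural end conditions: M_0 = M_2 = 0.
Hence M_0 = 0, M_1 = -7/2, M_2 = 0.
On [0, 2], with g_1(x) = a_1 + b_1·x + c_1·x² + d_1·x³: c_1 = M_1/2 = -7/4, d_1 = (M_2 - M_1)/(6h_1) = 7/24, b_1 = Δ_1 - h_1(2M_1 + M_2)/6 = 23/6.

0.2917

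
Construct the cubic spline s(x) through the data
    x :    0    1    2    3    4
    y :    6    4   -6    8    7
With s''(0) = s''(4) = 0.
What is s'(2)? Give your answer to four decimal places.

2.8750

Let m_i = s''(x_i). Step sizes h_i = 1, 1, 1, 1; slopes of the chords Δ_i = (y_(i+1) - y_i)/h_i = -2, -10, 14, -1.
  1·m_0 + 4·m_1 + 1·m_2 = 6(Δ_1 - Δ_0) = -48
  1·m_1 + 4·m_2 + 1·m_3 = 6(Δ_2 - Δ_1) = 144
  1·m_2 + 4·m_3 + 1·m_4 = 6(Δ_3 - Δ_2) = -90
Natural end conditions: m_0 = m_4 = 0.
Solving: m_0 = 0, m_1 = -99/4, m_2 = 51, m_3 = -141/4, m_4 = 0.
On [2, 3], s'(x) = b_2 + 2c_2·(x - 2) + 3d_2·(x - 2)² with b_2 = Δ_2 - h_2(2m_2 + m_3)/6 = 23/8, c_2 = m_2/2 = 51/2, d_2 = (m_3 - m_2)/(6h_2) = -115/8. So s'(2) = 23/8.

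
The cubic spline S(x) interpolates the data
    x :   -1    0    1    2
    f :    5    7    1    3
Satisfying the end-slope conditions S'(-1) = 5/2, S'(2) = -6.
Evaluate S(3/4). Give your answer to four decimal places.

Write σ_i for S''(x_i). With h_i = 1, 1, 1 and divided differences Δ_i = 2, -6, 2, the continuity of S' gives the tridiagonal system
  1·σ_0 + 4·σ_1 + 1·σ_2 = 6(Δ_1 - Δ_0) = -48
  1·σ_1 + 4·σ_2 + 1·σ_3 = 6(Δ_2 - Δ_1) = 48
Clamped end conditions give two more equations: 2h_0·σ_0 + h_0·σ_1 = 6(Δ_0 - S'(-1)) = -3 and h_2·σ_2 + 2h_2·σ_3 = 6(S'(2) - Δ_2) = -48.
Forward elimination and back-substitution give σ_0 = 134/15, σ_1 = -313/15, σ_2 = 398/15, σ_3 = -559/15.
On [0, 1], S(x) = 7 - 52/15·x - 313/30·x² + 79/10·x³.
With x = 3/4: S(3/4) = 1193/640.

1.8641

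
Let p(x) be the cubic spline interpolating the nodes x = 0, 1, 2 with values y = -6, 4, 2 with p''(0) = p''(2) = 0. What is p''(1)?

Put M_i = p'' at the i-th knot. Here h = (1, 1) and Δ = (10, -2), so the interior equations h_(i-1)·M_(i-1) + 2(h_(i-1)+h_i)·M_i + h_i·M_(i+1) = 6(Δ_i − Δ_(i-1)) read
  1·M_0 + 4·M_1 + 1·M_2 = 6(Δ_1 - Δ_0) = -72
Natural end conditions: M_0 = M_2 = 0.
Solving: M_0 = 0, M_1 = -18, M_2 = 0.

-18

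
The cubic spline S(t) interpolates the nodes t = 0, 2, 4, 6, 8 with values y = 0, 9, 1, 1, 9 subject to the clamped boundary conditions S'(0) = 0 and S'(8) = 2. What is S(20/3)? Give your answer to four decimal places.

3.8333

With M_i denoting the second derivative at x_i, h_i = 2, 2, 2, 2, and Δ_i = (y_(i+1) − y_i)/h_i = 9/2, -4, 0, 4:
  2·M_0 + 8·M_1 + 2·M_2 = 6(Δ_1 - Δ_0) = -51
  2·M_1 + 8·M_2 + 2·M_3 = 6(Δ_2 - Δ_1) = 24
  2·M_2 + 8·M_3 + 2·M_4 = 6(Δ_3 - Δ_2) = 24
Clamped end conditions give two more equations: 2h_0·M_0 + h_0·M_1 = 6(Δ_0 - S'(0)) = 27 and h_3·M_3 + 2h_3·M_4 = 6(S'(8) - Δ_3) = -12.
Solving: M_0 = 193/16, M_1 = -85/8, M_2 = 79/16, M_3 = 23/8, M_4 = -71/16.
On [6, 8], S(t) = 1 + 57/16·(t - 6) + 23/16·(t - 6)² - 39/64·(t - 6)³.
With (t - 6) = 2/3: S(20/3) = 23/6.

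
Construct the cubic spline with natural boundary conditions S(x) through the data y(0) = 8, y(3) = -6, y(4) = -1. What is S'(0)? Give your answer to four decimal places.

Write m_i for S''(x_i). With h_i = 3, 1 and divided differences Δ_i = -14/3, 5, the continuity of S' gives the tridiagonal system
  3·m_0 + 8·m_1 + 1·m_2 = 6(Δ_1 - Δ_0) = 58
Natural end conditions: m_0 = m_2 = 0.
Hence m_0 = 0, m_1 = 29/4, m_2 = 0.
On [0, 3], S'(x) = b_0 + 2c_0·x + 3d_0·x² with b_0 = Δ_0 - h_0(2m_0 + m_1)/6 = -199/24, c_0 = m_0/2 = 0, d_0 = (m_1 - m_0)/(6h_0) = 29/72. So S'(0) = -199/24.

-8.2917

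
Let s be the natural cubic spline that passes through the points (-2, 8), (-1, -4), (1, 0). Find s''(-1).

14

Let M_i = s''(x_i). Step sizes h_i = 1, 2; slopes of the chords Δ_i = (y_(i+1) - y_i)/h_i = -12, 2.
  1·M_0 + 6·M_1 + 2·M_2 = 6(Δ_1 - Δ_0) = 84
Natural end conditions: M_0 = M_2 = 0.
Solving: M_0 = 0, M_1 = 14, M_2 = 0.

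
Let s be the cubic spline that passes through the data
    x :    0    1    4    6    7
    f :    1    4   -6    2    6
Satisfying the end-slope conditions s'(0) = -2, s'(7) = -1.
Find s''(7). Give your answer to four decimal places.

-15.0180

Let m_i = s''(x_i). Step sizes h_i = 1, 3, 2, 1; slopes of the chords Δ_i = (y_(i+1) - y_i)/h_i = 3, -10/3, 4, 4.
  1·m_0 + 8·m_1 + 3·m_2 = 6(Δ_1 - Δ_0) = -38
  3·m_1 + 10·m_2 + 2·m_3 = 6(Δ_2 - Δ_1) = 44
  2·m_2 + 6·m_3 + 1·m_4 = 6(Δ_3 - Δ_2) = 0
Clamped end conditions give two more equations: 2h_0·m_0 + h_0·m_1 = 6(Δ_0 - s'(0)) = 30 and h_3·m_3 + 2h_3·m_4 = 6(s'(7) - Δ_3) = -30.
Solving the tridiagonal system: m_0 = 1481/74, m_1 = -371/37, m_2 = 1643/222, m_3 = 4/111, m_4 = -1667/111.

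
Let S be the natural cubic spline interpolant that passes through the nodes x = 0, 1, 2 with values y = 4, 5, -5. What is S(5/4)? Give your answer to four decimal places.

With m_i denoting the second derivative at x_i, h_i = 1, 1, and Δ_i = (y_(i+1) − y_i)/h_i = 1, -10:
  1·m_0 + 4·m_1 + 1·m_2 = 6(Δ_1 - Δ_0) = -66
Natural end conditions: m_0 = m_2 = 0.
Solving the tridiagonal system: m_0 = 0, m_1 = -33/2, m_2 = 0.
On [1, 2], S(x) = 5 - 9/2·(x - 1) - 33/4·(x - 1)² + 11/4·(x - 1)³.
With (x - 1) = 1/4: S(5/4) = 871/256.

3.4023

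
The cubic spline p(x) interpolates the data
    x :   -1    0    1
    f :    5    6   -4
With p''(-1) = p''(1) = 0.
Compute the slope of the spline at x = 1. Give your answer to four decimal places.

With M_i denoting the second derivative at x_i, h_i = 1, 1, and Δ_i = (y_(i+1) − y_i)/h_i = 1, -10:
  1·M_0 + 4·M_1 + 1·M_2 = 6(Δ_1 - Δ_0) = -66
Natural end conditions: M_0 = M_2 = 0.
Solving: M_0 = 0, M_1 = -33/2, M_2 = 0.
On [0, 1], p'(x) = b_1 + 2c_1·x + 3d_1·x² with b_1 = Δ_1 - h_1(2M_1 + M_2)/6 = -9/2, c_1 = M_1/2 = -33/4, d_1 = (M_2 - M_1)/(6h_1) = 11/4. So p'(1) = -51/4.

-12.7500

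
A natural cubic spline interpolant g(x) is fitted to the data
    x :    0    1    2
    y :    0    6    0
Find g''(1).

-18

With m_i denoting the second derivative at x_i, h_i = 1, 1, and Δ_i = (y_(i+1) − y_i)/h_i = 6, -6:
  1·m_0 + 4·m_1 + 1·m_2 = 6(Δ_1 - Δ_0) = -72
Natural end conditions: m_0 = m_2 = 0.
Forward elimination and back-substitution give m_0 = 0, m_1 = -18, m_2 = 0.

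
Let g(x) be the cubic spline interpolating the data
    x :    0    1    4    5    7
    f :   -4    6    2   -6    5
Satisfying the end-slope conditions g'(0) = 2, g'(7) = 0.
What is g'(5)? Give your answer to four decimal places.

Let σ_i = g''(x_i). Step sizes h_i = 1, 3, 1, 2; slopes of the chords Δ_i = (y_(i+1) - y_i)/h_i = 10, -4/3, -8, 11/2.
  1·σ_0 + 8·σ_1 + 3·σ_2 = 6(Δ_1 - Δ_0) = -68
  3·σ_1 + 8·σ_2 + 1·σ_3 = 6(Δ_2 - Δ_1) = -40
  1·σ_2 + 6·σ_3 + 2·σ_4 = 6(Δ_3 - Δ_2) = 81
Clamped end conditions give two more equations: 2h_0·σ_0 + h_0·σ_1 = 6(Δ_0 - g'(0)) = 48 and h_3·σ_3 + 2h_3·σ_4 = 6(g'(7) - Δ_3) = -33.
Forward elimination and back-substitution give σ_0 = 3239/110, σ_1 = -599/55, σ_2 = -227/66, σ_3 = 3331/165, σ_4 = -12107/660.
On [5, 7], g'(x) = b_3 + 2c_3·(x - 5) + 3d_3·(x - 5)² with b_3 = Δ_3 - h_3(2σ_3 + σ_4)/6 = -1217/660, c_3 = σ_3/2 = 3331/330, d_3 = (σ_4 - σ_3)/(6h_3) = -8477/2640. So g'(5) = -1217/660.

-1.8439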